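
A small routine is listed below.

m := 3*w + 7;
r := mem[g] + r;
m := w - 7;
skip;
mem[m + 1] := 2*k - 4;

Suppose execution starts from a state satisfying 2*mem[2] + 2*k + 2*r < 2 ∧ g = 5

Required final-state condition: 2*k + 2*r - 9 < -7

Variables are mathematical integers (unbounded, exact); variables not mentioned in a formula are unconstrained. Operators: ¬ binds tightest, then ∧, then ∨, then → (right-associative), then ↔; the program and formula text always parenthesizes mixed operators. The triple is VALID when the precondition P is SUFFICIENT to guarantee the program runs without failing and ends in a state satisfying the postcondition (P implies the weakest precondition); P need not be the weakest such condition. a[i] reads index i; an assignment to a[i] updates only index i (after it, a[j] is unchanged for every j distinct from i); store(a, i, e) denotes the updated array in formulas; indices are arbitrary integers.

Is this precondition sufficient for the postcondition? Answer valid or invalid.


Working backward. After the program, the postcondition 2*k + 2*r - 9 < -7 must hold; in canonical form it is 2*k + 2*r < 2.
Before mem[m + 1] := 2*k - 4: 2*k + 2*r < 2
Before skip: 2*k + 2*r < 2
Before m := w - 7: 2*k + 2*r < 2
Before r := mem[g] + r: 2*mem[g] + 2*k + 2*r < 2
Before m := 3*w + 7: 2*mem[g] + 2*k + 2*r < 2
The weakest precondition is 2*mem[g] + 2*k + 2*r < 2.
Check whether 2*mem[2] + 2*k + 2*r < 2 ∧ g = 5 implies it.
Countermodel: at the initial state g = 5, k = 0, mem = {[2] = 0, [5] = 1, elsewhere 0}, r = 0, the precondition holds but the weakest precondition fails.
Answer: invalid


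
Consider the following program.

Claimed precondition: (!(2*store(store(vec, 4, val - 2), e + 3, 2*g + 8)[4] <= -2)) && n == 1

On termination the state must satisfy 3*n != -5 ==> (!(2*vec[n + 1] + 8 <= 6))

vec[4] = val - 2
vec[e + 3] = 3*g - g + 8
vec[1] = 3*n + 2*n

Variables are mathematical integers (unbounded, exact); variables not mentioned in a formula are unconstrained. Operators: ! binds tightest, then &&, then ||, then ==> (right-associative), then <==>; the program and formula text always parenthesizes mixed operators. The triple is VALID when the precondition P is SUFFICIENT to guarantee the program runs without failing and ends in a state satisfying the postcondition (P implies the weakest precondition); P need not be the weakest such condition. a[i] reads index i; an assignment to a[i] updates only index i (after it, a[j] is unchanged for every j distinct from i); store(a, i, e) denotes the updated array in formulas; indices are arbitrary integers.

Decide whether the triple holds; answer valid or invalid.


Working backward. After the program, the postcondition 3*n != -5 ==> (!(2*vec[n + 1] + 8 <= 6)) must hold; in canonical form it is 3*n != -5 ==> (!(2*vec[n + 1] <= -2)).
Before vec[1] := 3*n + 2*n: 3*n != -5 ==> (!(2*store(vec, 1, 5*n)[n + 1] <= -2))
Before vec[e + 3] := 3*g - g + 8: 3*n != -5 ==> (!(2*store(store(vec, e + 3, 2*g + 8), 1, 5*n)[n + 1] <= -2))
Before vec[4] := val - 2: 3*n != -5 ==> (!(2*store(store(store(vec, 4, val - 2), e + 3, 2*g + 8), 1, 5*n)[n + 1] <= -2))
The weakest precondition is 3*n != -5 ==> (!(2*store(store(store(vec, 4, val - 2), e + 3, 2*g + 8), 1, 5*n)[n + 1] <= -2)).
Check whether (!(2*store(store(vec, 4, val - 2), e + 3, 2*g + 8)[4] <= -2)) && n == 1 implies it.
Countermodel: at the initial state e = 1, g = 0, n = 1, val = 5, vec = {[1] = 3, [2] = -1, [4] = 3, elsewhere 3}, the precondition holds but the weakest precondition fails.
Answer: invalid


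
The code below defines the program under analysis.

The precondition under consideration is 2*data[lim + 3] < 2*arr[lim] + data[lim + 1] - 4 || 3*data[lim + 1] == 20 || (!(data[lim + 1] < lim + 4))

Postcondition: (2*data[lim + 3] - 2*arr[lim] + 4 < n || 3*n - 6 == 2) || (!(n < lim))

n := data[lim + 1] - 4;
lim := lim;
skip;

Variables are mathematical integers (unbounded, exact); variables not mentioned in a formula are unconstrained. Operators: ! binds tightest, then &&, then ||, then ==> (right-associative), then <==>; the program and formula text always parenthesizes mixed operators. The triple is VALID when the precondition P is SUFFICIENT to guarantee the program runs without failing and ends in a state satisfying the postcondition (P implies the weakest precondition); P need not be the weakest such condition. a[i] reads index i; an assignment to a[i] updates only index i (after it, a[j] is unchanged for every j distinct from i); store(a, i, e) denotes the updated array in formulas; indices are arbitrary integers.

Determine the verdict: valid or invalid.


Working backward. After the program, the postcondition (2*data[lim + 3] - 2*arr[lim] + 4 < n || 3*n - 6 == 2) || (!(n < lim)) must hold; in canonical form it is 2*data[lim + 3] < 2*arr[lim] + n - 4 || 3*n == 8 || (!(n < lim)).
Before skip: 2*data[lim + 3] < 2*arr[lim] + n - 4 || 3*n == 8 || (!(n < lim))
Before lim := lim: 2*data[lim + 3] < 2*arr[lim] + n - 4 || 3*n == 8 || (!(n < lim))
Before n := data[lim + 1] - 4: 2*data[lim + 3] < 2*arr[lim] + data[lim + 1] - 8 || 3*data[lim + 1] == 20 || (!(data[lim + 1] < lim + 4))
The weakest precondition is 2*data[lim + 3] < 2*arr[lim] + data[lim + 1] - 8 || 3*data[lim + 1] == 20 || (!(data[lim + 1] < lim + 4)).
Check whether 2*data[lim + 3] < 2*arr[lim] + data[lim + 1] - 4 || 3*data[lim + 1] == 20 || (!(data[lim + 1] < lim + 4)) implies it.
Countermodel: at the initial state arr = {[0] = 7042, [1] = 7042, [3] = 7042, elsewhere 7042}, data = {[0] = -14079, [1] = -14079, [3] = 0, elsewhere -14079}, lim = 0, the precondition holds but the weakest precondition fails.
Answer: invalid


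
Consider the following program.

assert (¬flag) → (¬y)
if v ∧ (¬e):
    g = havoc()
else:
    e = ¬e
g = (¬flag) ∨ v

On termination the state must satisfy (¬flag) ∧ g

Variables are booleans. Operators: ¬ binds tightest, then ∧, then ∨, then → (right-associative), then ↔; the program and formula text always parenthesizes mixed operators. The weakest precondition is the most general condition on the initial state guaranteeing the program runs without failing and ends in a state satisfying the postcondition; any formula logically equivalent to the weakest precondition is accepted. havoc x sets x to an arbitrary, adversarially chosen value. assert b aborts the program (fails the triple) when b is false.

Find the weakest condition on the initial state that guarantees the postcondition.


Working backward. After the program, (¬flag) ∧ g must hold.
Before g := (¬flag) ∨ v: (¬flag) ∧ ((¬flag) ∨ v)
Then branch requires (¬flag) ∧ ((¬flag) ∨ v); else branch requires (¬flag) ∧ ((¬flag) ∨ v).
Before the if: ((v ∧ (¬e)) → ((¬flag) ∧ ((¬flag) ∨ v))) ∧ ((¬(v ∧ (¬e))) → ((¬flag) ∧ ((¬flag) ∨ v)))
Before assert (¬flag) → (¬y): ((¬flag) → (¬y)) ∧ ((v ∧ (¬e)) → ((¬flag) ∧ ((¬flag) ∨ v))) ∧ ((¬(v ∧ (¬e))) → ((¬flag) ∧ ((¬flag) ∨ v)))
Answer: WP = ((¬flag) → (¬y)) ∧ ((v ∧ (¬e)) → ((¬flag) ∧ ((¬flag) ∨ v))) ∧ ((¬(v ∧ (¬e))) → ((¬flag) ∧ ((¬flag) ∨ v)))


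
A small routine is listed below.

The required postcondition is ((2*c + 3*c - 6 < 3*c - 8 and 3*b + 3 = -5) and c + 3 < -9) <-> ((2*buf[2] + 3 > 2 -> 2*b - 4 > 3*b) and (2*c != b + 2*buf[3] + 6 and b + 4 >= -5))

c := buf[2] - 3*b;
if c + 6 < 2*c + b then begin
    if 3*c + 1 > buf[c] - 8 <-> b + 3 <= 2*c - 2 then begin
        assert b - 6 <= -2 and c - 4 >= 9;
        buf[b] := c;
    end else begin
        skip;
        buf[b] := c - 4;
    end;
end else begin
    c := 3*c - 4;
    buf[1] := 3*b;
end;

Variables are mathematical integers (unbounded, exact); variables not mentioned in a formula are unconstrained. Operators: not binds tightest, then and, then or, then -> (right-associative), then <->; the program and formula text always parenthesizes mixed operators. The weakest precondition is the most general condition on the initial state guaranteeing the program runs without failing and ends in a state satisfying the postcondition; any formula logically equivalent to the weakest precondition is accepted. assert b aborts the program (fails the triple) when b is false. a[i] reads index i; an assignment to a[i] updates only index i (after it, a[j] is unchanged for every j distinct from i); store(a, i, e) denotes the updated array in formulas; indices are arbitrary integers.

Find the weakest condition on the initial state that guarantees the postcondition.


Working backward. After the program, the postcondition ((2*c + 3*c - 6 < 3*c - 8 and 3*b + 3 = -5) and c + 3 < -9) <-> ((2*buf[2] + 3 > 2 -> 2*b - 4 > 3*b) and (2*c != b + 2*buf[3] + 6 and b + 4 >= -5)) must hold; in canonical form it is (2*c < -2 and 3*b = -8 and c < -12) <-> ((2*buf[2] > -1 -> b < -4) and 2*c != 2*buf[3] + b + 6 and b >= -9).
Then branch requires ((3*c > buf[c] - 9 <-> b <= 2*c - 5) -> (b <= 4 and c >= 13 and ((2*c < -2 and 3*b = -8 and c < -12) <-> ((2*store(buf, b, c)[2] > -1 -> b < -4) and 2*c != 2*store(buf, b, c)[3] + b + 6 and b >= -9)))) and ((not (3*c > buf[c] - 9 <-> b <= 2*c - 5)) -> ((2*c < -2 and 3*b = -8 and c < -12) <-> ((2*store(buf, b, c - 4)[2] > -1 -> b < -4) and 2*c != 2*store(buf, b, c - 4)[3] + b + 6 and b >= -9))); else branch requires (6*c < 6 and 3*b = -8 and 3*c < -8) <-> ((2*buf[2] > -1 -> b < -4) and 6*c != 2*buf[3] + b + 14 and b >= -9).
Before the if: (b + c > 6 -> (((3*c > buf[c] - 9 <-> b <= 2*c - 5) -> (b <= 4 and c >= 13 and ((2*c < -2 and 3*b = -8 and c < -12) <-> ((2*store(buf, b, c)[2] > -1 -> b < -4) and 2*c != 2*store(buf, b, c)[3] + b + 6 and b >= -9)))) and ((not (3*c > buf[c] - 9 <-> b <= 2*c - 5)) -> ((2*c < -2 and 3*b = -8 and c < -12) <-> ((2*store(buf, b, c - 4)[2] > -1 -> b < -4) and 2*c != 2*store(buf, b, c - 4)[3] + b + 6 and b >= -9))))) and ((not (b + c > 6)) -> ((6*c < 6 and 3*b = -8 and 3*c < -8) <-> ((2*buf[2] > -1 -> b < -4) and 6*c != 2*buf[3] + b + 14 and b >= -9)))
Before c := buf[2] - 3*b: (buf[2] > 2*b + 6 -> (((3*buf[2] > buf[buf[2] - 3*b] + 9*b - 9 <-> 7*b <= 2*buf[2] - 5) -> (b <= 4 and buf[2] >= 3*b + 13 and ((2*buf[2] < 6*b - 2 and 3*b = -8 and buf[2] < 3*b - 12) <-> ((2*store(buf, b, buf[2] - 3*b)[2] > -1 -> b < -4) and 2*buf[2] != 2*store(buf, b, buf[2] - 3*b)[3] + 7*b + 6 and b >= -9)))) and ((not (3*buf[2] > buf[buf[2] - 3*b] + 9*b - 9 <-> 7*b <= 2*buf[2] - 5)) -> ((2*buf[2] < 6*b - 2 and 3*b = -8 and buf[2] < 3*b - 12) <-> ((2*store(buf, b, buf[2] - 3*b - 4)[2] > -1 -> b < -4) and 2*buf[2] != 2*store(buf, b, buf[2] - 3*b - 4)[3] + 7*b + 6 and b >= -9))))) and ((not (buf[2] > 2*b + 6)) -> ((6*buf[2] < 18*b + 6 and 3*b = -8 and 3*buf[2] < 9*b - 8) <-> ((2*buf[2] > -1 -> b < -4) and 6*buf[2] != 2*buf[3] + 19*b + 14 and b >= -9)))
Answer: WP = (buf[2] > 2*b + 6 -> (((3*buf[2] > buf[buf[2] - 3*b] + 9*b - 9 <-> 7*b <= 2*buf[2] - 5) -> (b <= 4 and buf[2] >= 3*b + 13 and ((2*buf[2] < 6*b - 2 and 3*b = -8 and buf[2] < 3*b - 12) <-> ((2*store(buf, b, buf[2] - 3*b)[2] > -1 -> b < -4) and 2*buf[2] != 2*store(buf, b, buf[2] - 3*b)[3] + 7*b + 6 and b >= -9)))) and ((not (3*buf[2] > buf[buf[2] - 3*b] + 9*b - 9 <-> 7*b <= 2*buf[2] - 5)) -> ((2*buf[2] < 6*b - 2 and 3*b = -8 and buf[2] < 3*b - 12) <-> ((2*store(buf, b, buf[2] - 3*b - 4)[2] > -1 -> b < -4) and 2*buf[2] != 2*store(buf, b, buf[2] - 3*b - 4)[3] + 7*b + 6 and b >= -9))))) and ((not (buf[2] > 2*b + 6)) -> ((6*buf[2] < 18*b + 6 and 3*b = -8 and 3*buf[2] < 9*b - 8) <-> ((2*buf[2] > -1 -> b < -4) and 6*buf[2] != 2*buf[3] + 19*b + 14 and b >= -9)))


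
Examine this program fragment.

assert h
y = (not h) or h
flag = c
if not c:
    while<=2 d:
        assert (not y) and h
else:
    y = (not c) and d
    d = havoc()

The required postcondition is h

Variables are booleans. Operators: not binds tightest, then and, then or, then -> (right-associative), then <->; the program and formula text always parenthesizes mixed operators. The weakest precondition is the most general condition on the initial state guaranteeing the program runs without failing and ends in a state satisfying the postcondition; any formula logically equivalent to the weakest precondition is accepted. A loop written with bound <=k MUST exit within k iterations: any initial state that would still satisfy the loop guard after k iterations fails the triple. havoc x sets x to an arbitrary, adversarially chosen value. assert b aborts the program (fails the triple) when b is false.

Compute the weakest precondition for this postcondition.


Working backward. After the program, h must hold.
Then branch requires (d -> ((not y) and h and (d -> ((not y) and h and (not d))) and ((not d) -> h))) and ((not d) -> h); else branch requires h.
Before the if: ((not c) -> ((d -> ((not y) and h and (d -> ((not y) and h and (not d))) and ((not d) -> h))) and ((not d) -> h))) and (c -> h)
Before flag := c: ((not c) -> ((d -> ((not y) and h and (d -> ((not y) and h and (not d))) and ((not d) -> h))) and ((not d) -> h))) and (c -> h)
Before y := (not h) or h: ((not c) -> ((not d) and ((not d) -> h))) and (c -> h)
Before assert h: h and ((not c) -> ((not d) and ((not d) -> h))) and (c -> h)
Answer: WP = h and ((not c) -> ((not d) and ((not d) -> h))) and (c -> h)


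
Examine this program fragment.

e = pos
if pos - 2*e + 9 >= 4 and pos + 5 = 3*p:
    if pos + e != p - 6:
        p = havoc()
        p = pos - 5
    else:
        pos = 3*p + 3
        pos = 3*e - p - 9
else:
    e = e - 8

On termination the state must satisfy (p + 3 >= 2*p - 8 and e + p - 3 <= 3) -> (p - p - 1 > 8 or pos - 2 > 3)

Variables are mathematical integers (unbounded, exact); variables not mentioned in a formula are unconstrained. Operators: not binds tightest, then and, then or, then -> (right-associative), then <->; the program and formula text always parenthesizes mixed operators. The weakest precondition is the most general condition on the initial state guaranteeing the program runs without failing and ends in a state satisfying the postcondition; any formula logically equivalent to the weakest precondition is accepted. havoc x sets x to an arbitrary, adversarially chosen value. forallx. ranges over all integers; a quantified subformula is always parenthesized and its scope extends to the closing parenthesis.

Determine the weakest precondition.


Working backward. After the program, the postcondition (p + 3 >= 2*p - 8 and e + p - 3 <= 3) -> (p - p - 1 > 8 or pos - 2 > 3) must hold; in canonical form it is (p <= 11 and e + p <= 6) -> pos > 5.
Then branch requires (e + pos != p - 6 -> ((pos <= 16 and e + pos <= 11) -> pos > 5)) and ((not (e + pos != p - 6)) -> ((p <= 11 and e + p <= 6) -> 3*e > p + 14)); else branch requires (p <= 11 and e + p <= 14) -> pos > 5.
Before the if: ((pos >= 2*e - 5 and pos = 3*p - 5) -> ((e + pos != p - 6 -> ((pos <= 16 and e + pos <= 11) -> pos > 5)) and ((not (e + pos != p - 6)) -> ((p <= 11 and e + p <= 6) -> 3*e > p + 14)))) and ((not (pos >= 2*e - 5 and pos = 3*p - 5)) -> ((p <= 11 and e + p <= 14) -> pos > 5))
Before e := pos: ((pos <= 5 and pos = 3*p - 5) -> ((2*pos != p - 6 -> ((pos <= 16 and 2*pos <= 11) -> pos > 5)) and ((not (2*pos != p - 6)) -> ((p <= 11 and p + pos <= 6) -> 3*pos > p + 14)))) and ((not (pos <= 5 and pos = 3*p - 5)) -> ((p <= 11 and p + pos <= 14) -> pos > 5))
Answer: WP = ((pos <= 5 and pos = 3*p - 5) -> ((2*pos != p - 6 -> ((pos <= 16 and 2*pos <= 11) -> pos > 5)) and ((not (2*pos != p - 6)) -> ((p <= 11 and p + pos <= 6) -> 3*pos > p + 14)))) and ((not (pos <= 5 and pos = 3*p - 5)) -> ((p <= 11 and p + pos <= 14) -> pos > 5))


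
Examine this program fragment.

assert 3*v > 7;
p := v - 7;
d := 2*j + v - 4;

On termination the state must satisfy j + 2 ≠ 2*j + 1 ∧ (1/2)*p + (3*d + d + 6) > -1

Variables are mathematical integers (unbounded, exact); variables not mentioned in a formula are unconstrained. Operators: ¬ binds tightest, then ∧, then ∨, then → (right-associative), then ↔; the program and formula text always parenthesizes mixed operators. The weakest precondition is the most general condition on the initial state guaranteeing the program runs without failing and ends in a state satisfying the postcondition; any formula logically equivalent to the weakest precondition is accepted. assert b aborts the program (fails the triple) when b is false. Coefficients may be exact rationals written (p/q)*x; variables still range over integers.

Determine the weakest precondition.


Working backward. After the program, the postcondition j + 2 ≠ 2*j + 1 ∧ (1/2)*p + (3*d + d + 6) > -1 must hold; in canonical form it is j ≠ 1 ∧ 4*d + (1/2)*p > -7.
Before d := 2*j + v - 4: j ≠ 1 ∧ 8*j + (1/2)*p + 4*v > 9
Before p := v - 7: j ≠ 1 ∧ 8*j + (9/2)*v > 25/2
Before assert 3*v > 7: 3*v > 7 ∧ j ≠ 1 ∧ 8*j + (9/2)*v > 25/2
Answer: WP = 3*v > 7 ∧ j ≠ 1 ∧ 8*j + (9/2)*v > 25/2


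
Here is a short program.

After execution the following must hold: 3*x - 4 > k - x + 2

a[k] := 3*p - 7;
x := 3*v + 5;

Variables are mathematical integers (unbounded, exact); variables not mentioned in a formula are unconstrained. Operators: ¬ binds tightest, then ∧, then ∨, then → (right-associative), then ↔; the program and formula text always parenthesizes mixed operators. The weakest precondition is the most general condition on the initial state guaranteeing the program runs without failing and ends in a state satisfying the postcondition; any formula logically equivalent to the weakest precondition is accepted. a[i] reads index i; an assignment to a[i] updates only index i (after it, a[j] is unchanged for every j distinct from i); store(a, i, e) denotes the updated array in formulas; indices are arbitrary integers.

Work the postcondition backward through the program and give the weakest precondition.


Working backward. After the program, the postcondition 3*x - 4 > k - x + 2 must hold; in canonical form it is 4*x > k + 6.
Before x := 3*v + 5: 12*v > k - 14
Before a[k] := 3*p - 7: 12*v > k - 14
Answer: WP = 12*v > k - 14


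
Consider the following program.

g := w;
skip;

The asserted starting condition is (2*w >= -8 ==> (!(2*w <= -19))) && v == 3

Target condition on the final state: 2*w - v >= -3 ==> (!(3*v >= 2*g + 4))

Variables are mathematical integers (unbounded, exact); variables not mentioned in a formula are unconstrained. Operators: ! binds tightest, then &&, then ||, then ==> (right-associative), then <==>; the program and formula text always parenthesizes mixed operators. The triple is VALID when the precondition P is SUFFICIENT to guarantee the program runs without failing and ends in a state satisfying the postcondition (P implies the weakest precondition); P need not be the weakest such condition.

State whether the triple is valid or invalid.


Working backward. After the program, the postcondition 2*w - v >= -3 ==> (!(3*v >= 2*g + 4)) must hold; in canonical form it is 2*w >= v - 3 ==> (!(3*v >= 2*g + 4)).
Before skip: 2*w >= v - 3 ==> (!(3*v >= 2*g + 4))
Before g := w: 2*w >= v - 3 ==> (!(3*v >= 2*w + 4))
The weakest precondition is 2*w >= v - 3 ==> (!(3*v >= 2*w + 4)).
Check whether (2*w >= -8 ==> (!(2*w <= -19))) && v == 3 implies it.
Countermodel: at the initial state v = 3, w = 0, the precondition holds but the weakest precondition fails.
Answer: invalid


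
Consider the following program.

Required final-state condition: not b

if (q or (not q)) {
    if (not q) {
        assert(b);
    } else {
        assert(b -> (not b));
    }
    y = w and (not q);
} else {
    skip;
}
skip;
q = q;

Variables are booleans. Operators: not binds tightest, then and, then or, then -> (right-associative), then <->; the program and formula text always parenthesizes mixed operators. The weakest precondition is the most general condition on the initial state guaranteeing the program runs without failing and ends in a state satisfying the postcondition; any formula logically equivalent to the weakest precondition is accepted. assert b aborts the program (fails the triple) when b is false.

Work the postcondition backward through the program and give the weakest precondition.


Working backward. After the program, not b must hold.
Before q := q: not b
Before skip: not b
Then branch requires q and (q -> ((b -> (not b)) and (not b))); else branch requires not b.
Before the if: q and (q -> ((b -> (not b)) and (not b)))
Answer: WP = q and (q -> ((b -> (not b)) and (not b)))


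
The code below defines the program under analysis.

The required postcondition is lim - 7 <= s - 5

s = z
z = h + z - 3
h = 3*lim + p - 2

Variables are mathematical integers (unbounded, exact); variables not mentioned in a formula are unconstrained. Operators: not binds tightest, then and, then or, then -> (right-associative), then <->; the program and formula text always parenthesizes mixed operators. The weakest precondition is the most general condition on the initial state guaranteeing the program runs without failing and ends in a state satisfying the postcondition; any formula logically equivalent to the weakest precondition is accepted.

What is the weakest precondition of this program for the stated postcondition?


Working backward. After the program, the postcondition lim - 7 <= s - 5 must hold; in canonical form it is lim <= s + 2.
Before h := 3*lim + p - 2: lim <= s + 2
Before z := h + z - 3: lim <= s + 2
Before s := z: lim <= z + 2
Answer: WP = lim <= z + 2


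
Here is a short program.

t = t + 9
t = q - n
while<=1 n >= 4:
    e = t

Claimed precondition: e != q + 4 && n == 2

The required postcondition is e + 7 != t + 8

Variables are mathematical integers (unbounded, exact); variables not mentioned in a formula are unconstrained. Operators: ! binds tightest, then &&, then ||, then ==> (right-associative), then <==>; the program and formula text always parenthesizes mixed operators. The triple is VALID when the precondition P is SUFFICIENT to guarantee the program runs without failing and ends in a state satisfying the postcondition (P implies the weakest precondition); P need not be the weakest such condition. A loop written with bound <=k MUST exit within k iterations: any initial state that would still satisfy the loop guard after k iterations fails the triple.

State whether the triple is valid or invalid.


Working backward. After the program, the postcondition e + 7 != t + 8 must hold; in canonical form it is e != t + 1.
Before the loop (bound <=1), unroll the exhaustion recursion (WP_0 = exit-now case; WP_j = one more guarded iteration, up to j = 1):
  WP_0: (!(n >= 4)) && e != t + 1
  WP_1: (n >= 4 ==> (!(n >= 4))) && ((!(n >= 4)) ==> e != t + 1)
So before the loop: (n >= 4 ==> (!(n >= 4))) && ((!(n >= 4)) ==> e != t + 1)
Before t := q - n: (n >= 4 ==> (!(n >= 4))) && ((!(n >= 4)) ==> e + n != q + 1)
Before t := t + 9: (n >= 4 ==> (!(n >= 4))) && ((!(n >= 4)) ==> e + n != q + 1)
The weakest precondition is (n >= 4 ==> (!(n >= 4))) && ((!(n >= 4)) ==> e + n != q + 1).
Check whether e != q + 4 && n == 2 implies it.
Countermodel: at the initial state e = 0, n = 2, q = 1, the precondition holds but the weakest precondition fails.
Answer: invalid


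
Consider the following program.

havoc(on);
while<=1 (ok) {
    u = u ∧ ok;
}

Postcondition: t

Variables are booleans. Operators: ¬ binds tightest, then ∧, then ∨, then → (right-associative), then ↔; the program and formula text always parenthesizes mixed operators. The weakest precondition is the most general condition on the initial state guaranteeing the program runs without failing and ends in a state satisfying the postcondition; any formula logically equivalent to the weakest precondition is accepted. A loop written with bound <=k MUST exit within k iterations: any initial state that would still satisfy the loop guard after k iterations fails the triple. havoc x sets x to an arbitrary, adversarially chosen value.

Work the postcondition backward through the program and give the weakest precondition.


Working backward. After the program, t must hold.
Before the loop (bound <=1), unroll the exhaustion recursion (WP_0 = exit-now case; WP_j = one more guarded iteration, up to j = 1):
  WP_0: (¬ok) ∧ t
  WP_1: (ok → ((¬ok) ∧ t)) ∧ ((¬ok) → t)
So before the loop: (ok → ((¬ok) ∧ t)) ∧ ((¬ok) → t)
Before havoc on: (ok → ((¬ok) ∧ t)) ∧ ((¬ok) → t)
Answer: WP = (ok → ((¬ok) ∧ t)) ∧ ((¬ok) → t)


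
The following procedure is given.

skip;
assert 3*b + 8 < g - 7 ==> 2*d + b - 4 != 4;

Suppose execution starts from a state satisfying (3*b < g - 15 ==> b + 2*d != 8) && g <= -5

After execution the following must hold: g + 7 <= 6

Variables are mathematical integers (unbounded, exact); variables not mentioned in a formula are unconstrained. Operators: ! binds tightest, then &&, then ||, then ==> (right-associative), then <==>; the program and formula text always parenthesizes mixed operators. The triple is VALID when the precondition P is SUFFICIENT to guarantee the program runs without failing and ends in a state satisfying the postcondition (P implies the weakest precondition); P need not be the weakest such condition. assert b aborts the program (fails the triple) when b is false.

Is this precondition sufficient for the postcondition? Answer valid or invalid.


Working backward. After the program, the postcondition g + 7 <= 6 must hold; in canonical form it is g <= -1.
Before assert 3*b + 8 < g - 7 ==> 2*d + b - 4 != 4: (3*b < g - 15 ==> b + 2*d != 8) && g <= -1
Before skip: (3*b < g - 15 ==> b + 2*d != 8) && g <= -1
The weakest precondition is (3*b < g - 15 ==> b + 2*d != 8) && g <= -1.
Check whether (3*b < g - 15 ==> b + 2*d != 8) && g <= -5 implies it.
Every state satisfying the precondition satisfies the weakest precondition: the implication holds.
Answer: valid


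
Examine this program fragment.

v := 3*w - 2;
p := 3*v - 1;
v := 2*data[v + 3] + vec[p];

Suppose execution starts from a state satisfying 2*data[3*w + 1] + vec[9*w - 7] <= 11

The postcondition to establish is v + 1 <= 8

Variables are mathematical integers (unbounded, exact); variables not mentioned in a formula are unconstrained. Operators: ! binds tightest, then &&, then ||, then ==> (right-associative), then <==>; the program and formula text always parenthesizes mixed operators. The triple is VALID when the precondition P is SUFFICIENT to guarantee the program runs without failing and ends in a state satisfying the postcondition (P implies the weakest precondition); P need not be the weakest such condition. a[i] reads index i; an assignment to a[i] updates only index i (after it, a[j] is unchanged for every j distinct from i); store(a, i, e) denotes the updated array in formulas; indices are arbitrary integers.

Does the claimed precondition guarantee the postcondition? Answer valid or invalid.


Working backward. After the program, the postcondition v + 1 <= 8 must hold; in canonical form it is v <= 7.
Before v := 2*data[v + 3] + vec[p]: 2*data[v + 3] + vec[p] <= 7
Before p := 3*v - 1: 2*data[v + 3] + vec[3*v - 1] <= 7
Before v := 3*w - 2: 2*data[3*w + 1] + vec[9*w - 7] <= 7
The weakest precondition is 2*data[3*w + 1] + vec[9*w - 7] <= 7.
Check whether 2*data[3*w + 1] + vec[9*w - 7] <= 11 implies it.
Countermodel: at the initial state data = {[-7] = 0, [1] = 0, elsewhere 0}, vec = {[-7] = 8, [1] = 8, elsewhere 8}, w = 0, the precondition holds but the weakest precondition fails.
Answer: invalid


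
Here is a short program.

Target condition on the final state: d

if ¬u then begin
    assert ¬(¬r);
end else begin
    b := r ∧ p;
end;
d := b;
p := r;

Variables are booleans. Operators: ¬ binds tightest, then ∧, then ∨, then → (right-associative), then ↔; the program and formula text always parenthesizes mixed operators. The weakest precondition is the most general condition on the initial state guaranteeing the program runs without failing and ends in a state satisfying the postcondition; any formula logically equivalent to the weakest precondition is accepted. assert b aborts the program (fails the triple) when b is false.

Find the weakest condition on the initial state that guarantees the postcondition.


Working backward. After the program, d must hold.
Before p := r: d
Before d := b: b
Then branch requires r ∧ b; else branch requires r ∧ p.
Before the if: ((¬u) → (r ∧ b)) ∧ (u → (r ∧ p))
Answer: WP = ((¬u) → (r ∧ b)) ∧ (u → (r ∧ p))


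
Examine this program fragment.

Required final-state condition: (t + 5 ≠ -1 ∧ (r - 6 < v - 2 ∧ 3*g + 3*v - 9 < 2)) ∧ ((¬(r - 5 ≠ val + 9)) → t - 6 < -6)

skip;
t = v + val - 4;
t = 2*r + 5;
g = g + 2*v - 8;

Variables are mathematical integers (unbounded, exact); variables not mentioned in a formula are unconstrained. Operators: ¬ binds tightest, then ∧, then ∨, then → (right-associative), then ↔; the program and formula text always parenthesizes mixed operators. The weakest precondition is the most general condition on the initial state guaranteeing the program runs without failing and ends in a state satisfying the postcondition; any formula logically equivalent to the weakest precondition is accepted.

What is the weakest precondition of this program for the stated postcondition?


Working backward. After the program, the postcondition (t + 5 ≠ -1 ∧ (r - 6 < v - 2 ∧ 3*g + 3*v - 9 < 2)) ∧ ((¬(r - 5 ≠ val + 9)) → t - 6 < -6) must hold; in canonical form it is t ≠ -6 ∧ r < v + 4 ∧ 3*g + 3*v < 11 ∧ ((¬(r ≠ val + 14)) → t < 0).
Before g := g + 2*v - 8: t ≠ -6 ∧ r < v + 4 ∧ 3*g + 9*v < 35 ∧ ((¬(r ≠ val + 14)) → t < 0)
Before t := 2*r + 5: 2*r ≠ -11 ∧ r < v + 4 ∧ 3*g + 9*v < 35 ∧ ((¬(r ≠ val + 14)) → 2*r < -5)
Before t := v + val - 4: 2*r ≠ -11 ∧ r < v + 4 ∧ 3*g + 9*v < 35 ∧ ((¬(r ≠ val + 14)) → 2*r < -5)
Before skip: 2*r ≠ -11 ∧ r < v + 4 ∧ 3*g + 9*v < 35 ∧ ((¬(r ≠ val + 14)) → 2*r < -5)
Answer: WP = 2*r ≠ -11 ∧ r < v + 4 ∧ 3*g + 9*v < 35 ∧ ((¬(r ≠ val + 14)) → 2*r < -5)


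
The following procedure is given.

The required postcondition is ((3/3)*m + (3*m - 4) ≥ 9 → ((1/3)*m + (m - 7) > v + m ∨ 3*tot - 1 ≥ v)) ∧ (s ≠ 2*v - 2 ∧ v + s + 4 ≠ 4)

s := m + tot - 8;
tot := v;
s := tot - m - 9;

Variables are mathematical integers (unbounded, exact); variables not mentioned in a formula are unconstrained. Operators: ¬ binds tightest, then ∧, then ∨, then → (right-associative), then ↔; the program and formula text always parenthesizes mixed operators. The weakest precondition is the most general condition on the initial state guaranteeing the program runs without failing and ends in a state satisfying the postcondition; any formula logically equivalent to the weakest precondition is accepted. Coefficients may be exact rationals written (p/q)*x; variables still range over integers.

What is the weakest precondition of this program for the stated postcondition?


Working backward. After the program, the postcondition ((3/3)*m + (3*m - 4) ≥ 9 → ((1/3)*m + (m - 7) > v + m ∨ 3*tot - 1 ≥ v)) ∧ (s ≠ 2*v - 2 ∧ v + s + 4 ≠ 4) must hold; in canonical form it is (4*m ≥ 13 → ((1/3)*m > v + 7 ∨ 3*tot ≥ v + 1)) ∧ s ≠ 2*v - 2 ∧ s + v ≠ 0.
Before s := tot - m - 9: (4*m ≥ 13 → ((1/3)*m > v + 7 ∨ 3*tot ≥ v + 1)) ∧ tot ≠ m + 2*v + 7 ∧ tot + v ≠ m + 9
Before tot := v: (4*m ≥ 13 → ((1/3)*m > v + 7 ∨ 2*v ≥ 1)) ∧ m + v ≠ -7 ∧ 2*v ≠ m + 9
Before s := m + tot - 8: (4*m ≥ 13 → ((1/3)*m > v + 7 ∨ 2*v ≥ 1)) ∧ m + v ≠ -7 ∧ 2*v ≠ m + 9
Answer: WP = (4*m ≥ 13 → ((1/3)*m > v + 7 ∨ 2*v ≥ 1)) ∧ m + v ≠ -7 ∧ 2*v ≠ m + 9


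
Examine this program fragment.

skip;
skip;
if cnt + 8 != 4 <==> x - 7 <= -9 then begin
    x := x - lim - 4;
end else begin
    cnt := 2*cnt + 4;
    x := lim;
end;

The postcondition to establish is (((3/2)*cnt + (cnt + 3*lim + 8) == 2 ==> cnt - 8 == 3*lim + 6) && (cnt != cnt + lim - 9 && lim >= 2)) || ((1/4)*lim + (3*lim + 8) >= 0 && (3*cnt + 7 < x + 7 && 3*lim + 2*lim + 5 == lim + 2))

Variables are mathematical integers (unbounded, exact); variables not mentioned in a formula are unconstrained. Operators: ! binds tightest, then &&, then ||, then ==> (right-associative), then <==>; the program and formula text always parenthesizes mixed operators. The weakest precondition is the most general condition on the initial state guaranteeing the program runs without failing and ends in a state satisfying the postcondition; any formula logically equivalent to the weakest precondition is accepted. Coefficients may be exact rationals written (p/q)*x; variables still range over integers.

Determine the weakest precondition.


Working backward. After the program, the postcondition (((3/2)*cnt + (cnt + 3*lim + 8) == 2 ==> cnt - 8 == 3*lim + 6) && (cnt != cnt + lim - 9 && lim >= 2)) || ((1/4)*lim + (3*lim + 8) >= 0 && (3*cnt + 7 < x + 7 && 3*lim + 2*lim + 5 == lim + 2)) must hold; in canonical form it is (((5/2)*cnt + 3*lim == -6 ==> cnt == 3*lim + 14) && lim != 9 && lim >= 2) || ((13/4)*lim >= -8 && 3*cnt < x && 4*lim == -3).
Then branch requires (((5/2)*cnt + 3*lim == -6 ==> cnt == 3*lim + 14) && lim != 9 && lim >= 2) || ((13/4)*lim >= -8 && 3*cnt + lim < x - 4 && 4*lim == -3); else branch requires ((5*cnt + 3*lim == -16 ==> 2*cnt == 3*lim + 10) && lim != 9 && lim >= 2) || ((13/4)*lim >= -8 && 6*cnt < lim - 12 && 4*lim == -3).
Before the if: ((cnt != -4 <==> x <= -2) ==> ((((5/2)*cnt + 3*lim == -6 ==> cnt == 3*lim + 14) && lim != 9 && lim >= 2) || ((13/4)*lim >= -8 && 3*cnt + lim < x - 4 && 4*lim == -3))) && ((!(cnt != -4 <==> x <= -2)) ==> (((5*cnt + 3*lim == -16 ==> 2*cnt == 3*lim + 10) && lim != 9 && lim >= 2) || ((13/4)*lim >= -8 && 6*cnt < lim - 12 && 4*lim == -3)))
Before skip: ((cnt != -4 <==> x <= -2) ==> ((((5/2)*cnt + 3*lim == -6 ==> cnt == 3*lim + 14) && lim != 9 && lim >= 2) || ((13/4)*lim >= -8 && 3*cnt + lim < x - 4 && 4*lim == -3))) && ((!(cnt != -4 <==> x <= -2)) ==> (((5*cnt + 3*lim == -16 ==> 2*cnt == 3*lim + 10) && lim != 9 && lim >= 2) || ((13/4)*lim >= -8 && 6*cnt < lim - 12 && 4*lim == -3)))
Before skip: ((cnt != -4 <==> x <= -2) ==> ((((5/2)*cnt + 3*lim == -6 ==> cnt == 3*lim + 14) && lim != 9 && lim >= 2) || ((13/4)*lim >= -8 && 3*cnt + lim < x - 4 && 4*lim == -3))) && ((!(cnt != -4 <==> x <= -2)) ==> (((5*cnt + 3*lim == -16 ==> 2*cnt == 3*lim + 10) && lim != 9 && lim >= 2) || ((13/4)*lim >= -8 && 6*cnt < lim - 12 && 4*lim == -3)))
Answer: WP = ((cnt != -4 <==> x <= -2) ==> ((((5/2)*cnt + 3*lim == -6 ==> cnt == 3*lim + 14) && lim != 9 && lim >= 2) || ((13/4)*lim >= -8 && 3*cnt + lim < x - 4 && 4*lim == -3))) && ((!(cnt != -4 <==> x <= -2)) ==> (((5*cnt + 3*lim == -16 ==> 2*cnt == 3*lim + 10) && lim != 9 && lim >= 2) || ((13/4)*lim >= -8 && 6*cnt < lim - 12 && 4*lim == -3)))


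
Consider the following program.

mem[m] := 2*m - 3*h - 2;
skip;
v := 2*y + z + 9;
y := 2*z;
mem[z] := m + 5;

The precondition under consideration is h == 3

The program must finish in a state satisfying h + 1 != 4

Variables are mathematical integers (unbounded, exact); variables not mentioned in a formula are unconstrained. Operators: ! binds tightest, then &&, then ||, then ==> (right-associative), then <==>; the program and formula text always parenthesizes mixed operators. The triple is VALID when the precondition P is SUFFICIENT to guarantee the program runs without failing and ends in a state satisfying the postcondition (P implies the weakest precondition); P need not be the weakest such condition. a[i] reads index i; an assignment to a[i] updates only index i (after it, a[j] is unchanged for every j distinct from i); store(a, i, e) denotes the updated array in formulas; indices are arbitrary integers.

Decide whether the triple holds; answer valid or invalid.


Working backward. After the program, the postcondition h + 1 != 4 must hold; in canonical form it is h != 3.
Before mem[z] := m + 5: h != 3
Before y := 2*z: h != 3
Before v := 2*y + z + 9: h != 3
Before skip: h != 3
Before mem[m] := 2*m - 3*h - 2: h != 3
The weakest precondition is h != 3.
Check whether h == 3 implies it.
Countermodel: at the initial state h = 3, the precondition holds but the weakest precondition fails.
Answer: invalid


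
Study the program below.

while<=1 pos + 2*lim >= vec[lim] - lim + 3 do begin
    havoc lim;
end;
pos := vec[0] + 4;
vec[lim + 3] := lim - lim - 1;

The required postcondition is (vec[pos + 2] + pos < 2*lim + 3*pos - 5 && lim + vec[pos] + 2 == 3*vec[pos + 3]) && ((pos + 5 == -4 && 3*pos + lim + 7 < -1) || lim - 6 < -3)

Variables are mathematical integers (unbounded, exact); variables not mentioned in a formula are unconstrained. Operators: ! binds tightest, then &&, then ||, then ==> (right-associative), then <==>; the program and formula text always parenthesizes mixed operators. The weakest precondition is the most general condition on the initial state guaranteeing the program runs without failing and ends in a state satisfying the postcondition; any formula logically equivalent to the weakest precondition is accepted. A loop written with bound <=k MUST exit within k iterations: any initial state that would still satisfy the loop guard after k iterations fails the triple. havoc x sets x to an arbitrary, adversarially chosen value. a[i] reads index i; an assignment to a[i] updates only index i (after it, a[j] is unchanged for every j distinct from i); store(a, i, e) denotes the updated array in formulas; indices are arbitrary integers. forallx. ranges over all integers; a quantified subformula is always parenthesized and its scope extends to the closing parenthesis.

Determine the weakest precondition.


Working backward. After the program, the postcondition (vec[pos + 2] + pos < 2*lim + 3*pos - 5 && lim + vec[pos] + 2 == 3*vec[pos + 3]) && ((pos + 5 == -4 && 3*pos + lim + 7 < -1) || lim - 6 < -3) must hold; in canonical form it is vec[pos + 2] < 2*lim + 2*pos - 5 && vec[pos] + lim == 3*vec[pos + 3] - 2 && ((pos == -9 && lim + 3*pos < -8) || lim < 3).
Before vec[lim + 3] := lim - lim - 1: store(vec, lim + 3, -1)[pos + 2] < 2*lim + 2*pos - 5 && store(vec, lim + 3, -1)[pos] + lim == 3*store(vec, lim + 3, -1)[pos + 3] - 2 && ((pos == -9 && lim + 3*pos < -8) || lim < 3)
Before pos := vec[0] + 4: store(vec, lim + 3, -1)[vec[0] + 6] < 2*vec[0] + 2*lim + 3 && store(vec, lim + 3, -1)[vec[0] + 4] + lim == 3*store(vec, lim + 3, -1)[vec[0] + 7] - 2 && ((vec[0] == -13 && 3*vec[0] + lim < -20) || lim < 3)
Before the loop (bound <=1), unroll the exhaustion recursion (WP_0 = exit-now case; WP_j = one more guarded iteration, up to j = 1):
  WP_0: (!(3*lim + pos >= vec[lim] + 3)) && store(vec, lim + 3, -1)[vec[0] + 6] < 2*vec[0] + 2*lim + 3 && store(vec, lim + 3, -1)[vec[0] + 4] + lim == 3*store(vec, lim + 3, -1)[vec[0] + 7] - 2 && ((vec[0] == -13 && 3*vec[0] + lim < -20) || lim < 3)
  WP_1: (3*lim + pos >= vec[lim] + 3 ==> (forall lim_1. ((!(3*lim_1 + pos >= vec[lim_1] + 3)) && store(vec, lim_1 + 3, -1)[vec[0] + 6] < 2*vec[0] + 2*lim_1 + 3 && store(vec, lim_1 + 3, -1)[vec[0] + 4] + lim_1 == 3*store(vec, lim_1 + 3, -1)[vec[0] + 7] - 2 && ((vec[0] == -13 && 3*vec[0] + lim_1 < -20) || lim_1 < 3)))) && ((!(3*lim + pos >= vec[lim] + 3)) ==> (store(vec, lim + 3, -1)[vec[0] + 6] < 2*vec[0] + 2*lim + 3 && store(vec, lim + 3, -1)[vec[0] + 4] + lim == 3*store(vec, lim + 3, -1)[vec[0] + 7] - 2 && ((vec[0] == -13 && 3*vec[0] + lim < -20) || lim < 3)))
So before the loop: (3*lim + pos >= vec[lim] + 3 ==> (forall lim_1. ((!(3*lim_1 + pos >= vec[lim_1] + 3)) && store(vec, lim_1 + 3, -1)[vec[0] + 6] < 2*vec[0] + 2*lim_1 + 3 && store(vec, lim_1 + 3, -1)[vec[0] + 4] + lim_1 == 3*store(vec, lim_1 + 3, -1)[vec[0] + 7] - 2 && ((vec[0] == -13 && 3*vec[0] + lim_1 < -20) || lim_1 < 3)))) && ((!(3*lim + pos >= vec[lim] + 3)) ==> (store(vec, lim + 3, -1)[vec[0] + 6] < 2*vec[0] + 2*lim + 3 && store(vec, lim + 3, -1)[vec[0] + 4] + lim == 3*store(vec, lim + 3, -1)[vec[0] + 7] - 2 && ((vec[0] == -13 && 3*vec[0] + lim < -20) || lim < 3)))
Answer: WP = (3*lim + pos >= vec[lim] + 3 ==> (forall lim_1. ((!(3*lim_1 + pos >= vec[lim_1] + 3)) && store(vec, lim_1 + 3, -1)[vec[0] + 6] < 2*vec[0] + 2*lim_1 + 3 && store(vec, lim_1 + 3, -1)[vec[0] + 4] + lim_1 == 3*store(vec, lim_1 + 3, -1)[vec[0] + 7] - 2 && ((vec[0] == -13 && 3*vec[0] + lim_1 < -20) || lim_1 < 3)))) && ((!(3*lim + pos >= vec[lim] + 3)) ==> (store(vec, lim + 3, -1)[vec[0] + 6] < 2*vec[0] + 2*lim + 3 && store(vec, lim + 3, -1)[vec[0] + 4] + lim == 3*store(vec, lim + 3, -1)[vec[0] + 7] - 2 && ((vec[0] == -13 && 3*vec[0] + lim < -20) || lim < 3)))
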